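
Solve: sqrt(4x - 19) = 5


Square both sides: 4x - 19 = 5^2 = 25
4x = 25 + 19 = 44
x = 11
Check: sqrt(4*11 - 19) = sqrt(25) = 5 ✓

x = 11


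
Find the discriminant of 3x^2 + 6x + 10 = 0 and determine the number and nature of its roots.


For ax^2 + bx + c = 0, discriminant D = b^2 - 4ac
Here a = 3, b = 6, c = 10
D = (6)^2 - 4(3)(10) = 36 - 120 = -84

D = -84 < 0
The equation has no real roots (2 complex conjugate roots).

Discriminant = -84, no real roots (2 complex conjugate roots)


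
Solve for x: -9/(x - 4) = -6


Multiply both sides by (x - 4): -9 = -6(x - 4)
Distribute: -9 = -6x + 24
-6x = -9 - 24 = -33
x = 11/2

x = 11/2


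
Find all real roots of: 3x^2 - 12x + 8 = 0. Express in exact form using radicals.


Using the quadratic formula: x = (-b ± sqrt(b^2 - 4ac)) / (2a)
Here a = 3, b = -12, c = 8
Discriminant = b^2 - 4ac = (-12)^2 - 4(3)(8) = 144 - 96 = 48
Since discriminant = 48 > 0, there are two real roots.
x = (12 ± 4*sqrt(3)) / 6
Simplifying: x = (6 ± 2*sqrt(3)) / 3
Numerically: x ≈ 3.1547 or x ≈ 0.8453

x = (6 + 2*sqrt(3)) / 3 or x = (6 - 2*sqrt(3)) / 3


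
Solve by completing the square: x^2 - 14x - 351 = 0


Start: x^2 - 14x - 351 = 0
Move constant: x^2 - 14x = 351
Half of -14 is -7, squared is 49
Add 49 to both sides: x^2 - 14x + 49 = 400
(x - 7)^2 = 400
x - 7 = ±20
x = 7 + 20 = 27 or x = 7 - 20 = -13

x = -13, x = 27


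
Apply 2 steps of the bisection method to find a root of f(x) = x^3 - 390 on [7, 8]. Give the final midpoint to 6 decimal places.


f(x) = x^3 - 390
f(7) = -47 < 0
f(8) = 122 > 0

Step 1: midpoint = (7.000000 + 8.000000)/2 = 7.500000
  f(7.500000) = 31.875000
  f(mid) > 0, so root is in [7.000000, 7.500000]

Step 2: midpoint = (7.000000 + 7.500000)/2 = 7.250000
  f(7.250000) = -8.921875
  f(mid) < 0, so root is in [7.250000, 7.500000]

midpoint = 7.250000


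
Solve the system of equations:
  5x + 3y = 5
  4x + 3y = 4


Using Cramer's rule:
Determinant D = (5)(3) - (4)(3) = 15 - 12 = 3
Dx = (5)(3) - (4)(3) = 15 - 12 = 3
Dy = (5)(4) - (4)(5) = 20 - 20 = 0
x = Dx/D = 3/3 = 1
y = Dy/D = 0/3 = 0

x = 1, y = 0


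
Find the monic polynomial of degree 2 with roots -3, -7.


A monic polynomial with roots -3, -7 is:
p(x) = (x + 3)(x + 7)
After multiplying by (x + 3): x + 3
After multiplying by (x + 7): x^2 + 10x + 21

x^2 + 10x + 21


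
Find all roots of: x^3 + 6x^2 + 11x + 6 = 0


Let p(x) = x^3 + 6x^2 + 11x + 6. By the rational root theorem (leading coefficient 1), any rational root is an integer divisor of 6: try ±1, ±2, ... in turn.
Test x = 1: value = 24 ≠ 0.
Test x = -1: value = 0 ✓, so (x + 1) is a factor.
Synthetic division by (x + 1): bring down 1; 1(-1) + 6 = 5; 5(-1) + 11 = 6; 6(-1) + 6 = 0 → quotient x^2 + 5x + 6, remainder 0.
Solve the quadratic x^2 + 5x + 6 = 0: discriminant = 5^2 - 4(1)(6) = 25 - 24 = 1.
sqrt(1) = 1, so x = (-5 ± 1)/2: x = -2 or x = -3.
Collecting all roots found:

x = -3, x = -2, x = -1


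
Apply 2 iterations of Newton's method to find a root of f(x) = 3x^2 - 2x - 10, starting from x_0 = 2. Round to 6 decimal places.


Newton's method: x_(n+1) = x_n - f(x_n)/f'(x_n)
f(x) = 3x^2 - 2x - 10
f'(x) = 6x - 2

Iteration 1:
  f(2.000000) = -2.000000
  f'(2.000000) = 10.000000
  x_1 = 2.000000 - (-2.000000)/(10.000000) = 2.200000

Iteration 2:
  f(2.200000) = 0.120000
  f'(2.200000) = 11.200000
  x_2 = 2.200000 - (0.120000)/(11.200000) = 2.189286

x_2 = 2.189286


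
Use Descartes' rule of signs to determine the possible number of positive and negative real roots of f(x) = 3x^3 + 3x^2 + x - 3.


Descartes' rule of signs:

For positive roots, count sign changes in f(x) = 3x^3 + 3x^2 + x - 3:
Signs of coefficients: +, +, +, -
Number of sign changes: 1
Possible positive real roots: 1

For negative roots, examine f(-x) = -3x^3 + 3x^2 - x - 3:
Signs of coefficients: -, +, -, -
Number of sign changes: 2
Possible negative real roots: 2, 0

Positive roots: 1; Negative roots: 2 or 0


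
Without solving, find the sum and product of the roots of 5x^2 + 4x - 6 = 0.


By Vieta's formulas for ax^2 + bx + c = 0:
  Sum of roots = -b/a
  Product of roots = c/a

Here a = 5, b = 4, c = -6
Sum = -(4)/5 = -4/5
Product = -6/5 = -6/5

Sum = -4/5, Product = -6/5


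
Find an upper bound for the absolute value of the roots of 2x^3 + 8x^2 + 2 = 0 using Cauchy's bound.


Cauchy's bound: all roots r satisfy |r| <= 1 + max(|a_i/a_n|) for i = 0,...,n-1
where a_n is the leading coefficient.

Coefficients: [2, 8, 0, 2]
Leading coefficient a_n = 2
Ratios |a_i/a_n|: 4, 0, 1
Maximum ratio: 4
Cauchy's bound: |r| <= 1 + 4 = 5

Upper bound = 5


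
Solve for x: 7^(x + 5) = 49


Express both sides with the same base.
49 = 7^2
Since the bases match, equate exponents: x + 5 = 2
So x = 2 - (5) = -3

x = -3


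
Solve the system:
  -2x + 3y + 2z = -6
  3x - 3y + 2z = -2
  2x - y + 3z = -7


Using Cramer's rule. Expand each determinant along the first row.
D  = (-2)*[(-3)*3 - 2*(-1)] - 3*[3*3 - 2*2] + 2*[3*(-1) - (-3)*2]
  = (-2)*(-7) - 3*(5) + 2*(3) = 5
Dx = (-6)*[(-3)*3 - 2*(-1)] - 3*[(-2)*3 - 2*(-7)] + 2*[(-2)*(-1) - (-3)*(-7)]
  = (-6)*(-7) - 3*(8) + 2*(-19) = -20
Dy = (-2)*[(-2)*3 - 2*(-7)] - (-6)*[3*3 - 2*2] + 2*[3*(-7) - (-2)*2]
  = (-2)*(8) - (-6)*(5) + 2*(-17) = -20
Dz = (-2)*[(-3)*(-7) - (-2)*(-1)] - 3*[3*(-7) - (-2)*2] + (-6)*[3*(-1) - (-3)*2]
  = (-2)*(19) - 3*(-17) + (-6)*(3) = -5
x = Dx/D = -20/5 = -4, y = Dy/D = -20/5 = -4, z = Dz/D = -5/5 = -1
Check eq1: (-2)(-4) + (3)(-4) + (2)(-1) = -6 = -6 ✓
Check eq2: (3)(-4) + (-3)(-4) + (2)(-1) = -2 = -2 ✓
Check eq3: (2)(-4) + (-1)(-4) + (3)(-1) = -7 = -7 ✓

x = -4, y = -4, z = -1


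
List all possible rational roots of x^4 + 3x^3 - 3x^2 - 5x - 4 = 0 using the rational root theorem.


Rational root theorem: possible roots are ±p/q where:
  p divides the constant term (-4): p ∈ {1, 2, 4}
  q divides the leading coefficient (1): q ∈ {1}

All possible rational roots: -4, -2, -1, 1, 2, 4

-4, -2, -1, 1, 2, 4


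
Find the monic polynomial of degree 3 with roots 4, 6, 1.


A monic polynomial with roots 4, 6, 1 is:
p(x) = (x - 4)(x - 6)(x - 1)
After multiplying by (x - 4): x - 4
After multiplying by (x - 6): x^2 - 10x + 24
After multiplying by (x - 1): x^3 - 11x^2 + 34x - 24

x^3 - 11x^2 + 34x - 24


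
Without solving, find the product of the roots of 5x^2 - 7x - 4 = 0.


By Vieta's formulas for ax^2 + bx + c = 0:
  Sum of roots = -b/a
  Product of roots = c/a

Here a = 5, b = -7, c = -4
Sum = -(-7)/5 = 7/5
Product = -4/5 = -4/5

Product = -4/5


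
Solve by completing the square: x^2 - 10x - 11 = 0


Start: x^2 - 10x - 11 = 0
Move constant: x^2 - 10x = 11
Half of -10 is -5, squared is 25
Add 25 to both sides: x^2 - 10x + 25 = 36
(x - 5)^2 = 36
x - 5 = ±6
x = 5 + 6 = 11 or x = 5 - 6 = -1

x = -1, x = 11


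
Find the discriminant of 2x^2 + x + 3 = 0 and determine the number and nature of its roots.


For ax^2 + bx + c = 0, discriminant D = b^2 - 4ac
Here a = 2, b = 1, c = 3
D = (1)^2 - 4(2)(3) = 1 - 24 = -23

D = -23 < 0
The equation has no real roots (2 complex conjugate roots).

Discriminant = -23, no real roots (2 complex conjugate roots)


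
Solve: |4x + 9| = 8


An absolute value equation |expr| = 8 gives two cases:
Case 1: 4x + 9 = 8
  4x = -1, so x = -1/4
Case 2: 4x + 9 = -8
  4x = -17, so x = -17/4

x = -17/4, x = -1/4


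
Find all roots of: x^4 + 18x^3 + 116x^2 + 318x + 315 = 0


Let p(x) = x^4 + 18x^3 + 116x^2 + 318x + 315. By the rational root theorem (leading coefficient 1), any rational root is an integer divisor of 315: try ±1, ±2, ... in turn.
Test x = 1: value = 768 ≠ 0.
Test x = -1: value = 96 ≠ 0.
Test x = 3: value = 2880 ≠ 0.
Test x = -3: value = 0 ✓, so (x + 3) is a factor.
Synthetic division by (x + 3): bring down 1; 1(-3) + 18 = 15; 15(-3) + 116 = 71; 71(-3) + 318 = 105; 105(-3) + 315 = 0 → quotient x^3 + 15x^2 + 71x + 105, remainder 0.
Continue with the quotient x^3 + 15x^2 + 71x + 105 (candidates must divide 105; re-test x = -3 first in case it repeats).
Test x = -3: value = 0 ✓, so (x + 3) is a factor.
Synthetic division by (x + 3): bring down 1; 1(-3) + 15 = 12; 12(-3) + 71 = 35; 35(-3) + 105 = 0 → quotient x^2 + 12x + 35, remainder 0.
Solve the quadratic x^2 + 12x + 35 = 0: discriminant = 12^2 - 4(1)(35) = 144 - 140 = 4.
sqrt(4) = 2, so x = (-12 ± 2)/2: x = -5 or x = -7.
Collecting all roots found:

x = -7, x = -5, x = -3 (multiplicity 2)


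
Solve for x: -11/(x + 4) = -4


Multiply both sides by (x + 4): -11 = -4(x + 4)
Distribute: -11 = -4x - 16
-4x = -11 + 16 = 5
x = -5/4

x = -5/4


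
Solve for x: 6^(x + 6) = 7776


Express both sides with the same base.
7776 = 6^5
Since the bases match, equate exponents: x + 6 = 5
So x = 5 - (6) = -1

x = -1


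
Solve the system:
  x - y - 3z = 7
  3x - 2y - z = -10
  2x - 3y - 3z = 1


Using Cramer's rule. Expand each determinant along the first row.
D  = 1*[(-2)*(-3) - (-1)*(-3)] - (-1)*[3*(-3) - (-1)*2] + (-3)*[3*(-3) - (-2)*2]
  = 1*(3) - (-1)*(-7) + (-3)*(-5) = 11
Dx = 7*[(-2)*(-3) - (-1)*(-3)] - (-1)*[(-10)*(-3) - (-1)*1] + (-3)*[(-10)*(-3) - (-2)*1]
  = 7*(3) - (-1)*(31) + (-3)*(32) = -44
Dy = 1*[(-10)*(-3) - (-1)*1] - 7*[3*(-3) - (-1)*2] + (-3)*[3*1 - (-10)*2]
  = 1*(31) - 7*(-7) + (-3)*(23) = 11
Dz = 1*[(-2)*1 - (-10)*(-3)] - (-1)*[3*1 - (-10)*2] + 7*[3*(-3) - (-2)*2]
  = 1*(-32) - (-1)*(23) + 7*(-5) = -44
x = Dx/D = -44/11 = -4, y = Dy/D = 11/11 = 1, z = Dz/D = -44/11 = -4
Check eq1: (1)(-4) + (-1)(1) + (-3)(-4) = 7 = 7 ✓
Check eq2: (3)(-4) + (-2)(1) + (-1)(-4) = -10 = -10 ✓
Check eq3: (2)(-4) + (-3)(1) + (-3)(-4) = 1 = 1 ✓

x = -4, y = 1, z = -4


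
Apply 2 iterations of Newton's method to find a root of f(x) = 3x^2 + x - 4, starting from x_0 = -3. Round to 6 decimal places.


Newton's method: x_(n+1) = x_n - f(x_n)/f'(x_n)
f(x) = 3x^2 + x - 4
f'(x) = 6x + 1

Iteration 1:
  f(-3.000000) = 20.000000
  f'(-3.000000) = -17.000000
  x_1 = -3.000000 - (20.000000)/(-17.000000) = -1.823529

Iteration 2:
  f(-1.823529) = 4.152249
  f'(-1.823529) = -9.941176
  x_2 = -1.823529 - (4.152249)/(-9.941176) = -1.405848

x_2 = -1.405848


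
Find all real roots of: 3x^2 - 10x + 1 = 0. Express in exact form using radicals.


Using the quadratic formula: x = (-b ± sqrt(b^2 - 4ac)) / (2a)
Here a = 3, b = -10, c = 1
Discriminant = b^2 - 4ac = (-10)^2 - 4(3)(1) = 100 - 12 = 88
Since discriminant = 88 > 0, there are two real roots.
x = (10 ± 2*sqrt(22)) / 6
Simplifying: x = (5 ± sqrt(22)) / 3
Numerically: x ≈ 3.2301 or x ≈ 0.1032

x = (5 + sqrt(22)) / 3 or x = (5 - sqrt(22)) / 3


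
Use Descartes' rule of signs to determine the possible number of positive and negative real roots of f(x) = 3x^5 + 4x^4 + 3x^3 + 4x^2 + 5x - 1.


Descartes' rule of signs:

For positive roots, count sign changes in f(x) = 3x^5 + 4x^4 + 3x^3 + 4x^2 + 5x - 1:
Signs of coefficients: +, +, +, +, +, -
Number of sign changes: 1
Possible positive real roots: 1

For negative roots, examine f(-x) = -3x^5 + 4x^4 - 3x^3 + 4x^2 - 5x - 1:
Signs of coefficients: -, +, -, +, -, -
Number of sign changes: 4
Possible negative real roots: 4, 2, 0

Positive roots: 1; Negative roots: 4 or 2 or 0


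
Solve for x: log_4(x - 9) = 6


Convert to exponential form: x - 9 = 4^6 = 4096
x = 4096 + 9 = 4105
Check: log_4(4105 - 9) = log_4(4096) = log_4(4096) = 6 ✓

x = 4105


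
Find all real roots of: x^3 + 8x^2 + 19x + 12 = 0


Let p(x) = x^3 + 8x^2 + 19x + 12. By the rational root theorem (leading coefficient 1), any rational root is an integer divisor of 12: try ±1, ±2, ... in turn.
Test x = 1: value = 40 ≠ 0.
Test x = -1: value = 0 ✓, so (x + 1) is a factor.
Synthetic division by (x + 1): bring down 1; 1(-1) + 8 = 7; 7(-1) + 19 = 12; 12(-1) + 12 = 0 → quotient x^2 + 7x + 12, remainder 0.
Solve the quadratic x^2 + 7x + 12 = 0: discriminant = 7^2 - 4(1)(12) = 49 - 48 = 1.
sqrt(1) = 1, so x = (-7 ± 1)/2: x = -3 or x = -4.

x = -4, x = -3, x = -1


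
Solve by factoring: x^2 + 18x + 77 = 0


We need two numbers that multiply to 77 and add to 18.
Those numbers are 7 and 11 (since 7 * 11 = 77 and 7 + 11 = 18).
So x^2 + 18x + 77 = (x + 7)(x + 11) = 0
Setting each factor to zero: x = -7 or x = -11

x = -11, x = -7


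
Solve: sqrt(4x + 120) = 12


Square both sides: 4x + 120 = 12^2 = 144
4x = 144 - 120 = 24
x = 6
Check: sqrt(4*6 + 120) = sqrt(144) = 12 ✓

x = 6


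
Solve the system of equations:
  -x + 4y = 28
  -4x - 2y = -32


Using Cramer's rule:
Determinant D = (-1)(-2) - (-4)(4) = 2 + 16 = 18
Dx = (28)(-2) - (-32)(4) = -56 + 128 = 72
Dy = (-1)(-32) - (-4)(28) = 32 + 112 = 144
x = Dx/D = 72/18 = 4
y = Dy/D = 144/18 = 8

x = 4, y = 8


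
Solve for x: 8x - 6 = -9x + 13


Starting with: 8x - 6 = -9x + 13
Move all x terms to left: (8 + 9)x = 13 + 6
Simplify: 17x = 19
Divide both sides by 17: x = 19/17

x = 19/17


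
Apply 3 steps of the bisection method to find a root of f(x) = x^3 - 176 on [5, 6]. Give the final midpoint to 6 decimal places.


f(x) = x^3 - 176
f(5) = -51 < 0
f(6) = 40 > 0

Step 1: midpoint = (5.000000 + 6.000000)/2 = 5.500000
  f(5.500000) = -9.625000
  f(mid) < 0, so root is in [5.500000, 6.000000]

Step 2: midpoint = (5.500000 + 6.000000)/2 = 5.750000
  f(5.750000) = 14.109375
  f(mid) > 0, so root is in [5.500000, 5.750000]

Step 3: midpoint = (5.500000 + 5.750000)/2 = 5.625000
  f(5.625000) = 1.978516
  f(mid) > 0, so root is in [5.500000, 5.625000]

midpoint = 5.625000


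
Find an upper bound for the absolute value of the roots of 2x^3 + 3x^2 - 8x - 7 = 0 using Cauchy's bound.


Cauchy's bound: all roots r satisfy |r| <= 1 + max(|a_i/a_n|) for i = 0,...,n-1
where a_n is the leading coefficient.

Coefficients: [2, 3, -8, -7]
Leading coefficient a_n = 2
Ratios |a_i/a_n|: 3/2, 4, 7/2
Maximum ratio: 4
Cauchy's bound: |r| <= 1 + 4 = 5

Upper bound = 5


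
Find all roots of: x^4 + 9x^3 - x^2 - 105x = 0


The constant term is 0, so x = 0 is a root. Factor out x:
  x^3 + 9x^2 - x - 105 = 0
Let p(x) = x^3 + 9x^2 - x - 105. By the rational root theorem (leading coefficient 1), any rational root is an integer divisor of 105: try ±1, ±2, ... in turn.
Test x = 1: value = -96 ≠ 0.
Test x = -1: value = -96 ≠ 0.
Test x = 3: value = 0 ✓, so (x - 3) is a factor.
Synthetic division by (x - 3): bring down 1; 1(3) + 9 = 12; 12(3) - 1 = 35; 35(3) - 105 = 0 → quotient x^2 + 12x + 35, remainder 0.
Solve the quadratic x^2 + 12x + 35 = 0: discriminant = 12^2 - 4(1)(35) = 144 - 140 = 4.
sqrt(4) = 2, so x = (-12 ± 2)/2: x = -5 or x = -7.
Collecting all roots found:

x = -7, x = -5, x = 0, x = 3


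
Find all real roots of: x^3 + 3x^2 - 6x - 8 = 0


Let p(x) = x^3 + 3x^2 - 6x - 8. By the rational root theorem (leading coefficient 1), any rational root is an integer divisor of 8: try ±1, ±2, ... in turn.
Test x = 1: value = -10 ≠ 0.
Test x = -1: value = 0 ✓, so (x + 1) is a factor.
Synthetic division by (x + 1): bring down 1; 1(-1) + 3 = 2; 2(-1) - 6 = -8; (-8)(-1) - 8 = 0 → quotient x^2 + 2x - 8, remainder 0.
Solve the quadratic x^2 + 2x - 8 = 0: discriminant = 2^2 - 4(1)(-8) = 4 + 32 = 36.
sqrt(36) = 6, so x = (-2 ± 6)/2: x = 2 or x = -4.

x = -4, x = -1, x = 2


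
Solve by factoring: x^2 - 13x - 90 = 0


We need two numbers that multiply to -90 and add to -13.
Those numbers are -18 and 5 (since (-18) * 5 = -90 and (-18) + 5 = -13).
So x^2 - 13x - 90 = (x - 18)(x + 5) = 0
Setting each factor to zero: x = 18 or x = -5

x = -5, x = 18


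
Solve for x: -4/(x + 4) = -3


Multiply both sides by (x + 4): -4 = -3(x + 4)
Distribute: -4 = -3x - 12
-3x = -4 + 12 = 8
x = -8/3

x = -8/3


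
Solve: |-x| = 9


An absolute value equation |expr| = 9 gives two cases:
Case 1: -x = 9
  -x = 9, so x = -9
Case 2: -x = -9
  -x = -9, so x = 9

x = -9, x = 9


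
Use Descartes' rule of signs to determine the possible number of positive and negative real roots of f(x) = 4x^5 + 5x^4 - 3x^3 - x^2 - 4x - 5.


Descartes' rule of signs:

For positive roots, count sign changes in f(x) = 4x^5 + 5x^4 - 3x^3 - x^2 - 4x - 5:
Signs of coefficients: +, +, -, -, -, -
Number of sign changes: 1
Possible positive real roots: 1

For negative roots, examine f(-x) = -4x^5 + 5x^4 + 3x^3 - x^2 + 4x - 5:
Signs of coefficients: -, +, +, -, +, -
Number of sign changes: 4
Possible negative real roots: 4, 2, 0

Positive roots: 1; Negative roots: 4 or 2 or 0


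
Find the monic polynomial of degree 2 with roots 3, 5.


A monic polynomial with roots 3, 5 is:
p(x) = (x - 3)(x - 5)
After multiplying by (x - 3): x - 3
After multiplying by (x - 5): x^2 - 8x + 15

x^2 - 8x + 15


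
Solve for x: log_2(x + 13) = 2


Convert to exponential form: x + 13 = 2^2 = 4
x = 4 - 13 = -9
Check: log_2(-9 + 13) = log_2(4) = log_2(4) = 2 ✓

x = -9


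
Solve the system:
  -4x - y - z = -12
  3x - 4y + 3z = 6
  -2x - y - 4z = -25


Using Cramer's rule. Expand each determinant along the first row.
D  = (-4)*[(-4)*(-4) - 3*(-1)] - (-1)*[3*(-4) - 3*(-2)] + (-1)*[3*(-1) - (-4)*(-2)]
  = (-4)*(19) - (-1)*(-6) + (-1)*(-11) = -71
Dx = (-12)*[(-4)*(-4) - 3*(-1)] - (-1)*[6*(-4) - 3*(-25)] + (-1)*[6*(-1) - (-4)*(-25)]
  = (-12)*(19) - (-1)*(51) + (-1)*(-106) = -71
Dy = (-4)*[6*(-4) - 3*(-25)] - (-12)*[3*(-4) - 3*(-2)] + (-1)*[3*(-25) - 6*(-2)]
  = (-4)*(51) - (-12)*(-6) + (-1)*(-63) = -213
Dz = (-4)*[(-4)*(-25) - 6*(-1)] - (-1)*[3*(-25) - 6*(-2)] + (-12)*[3*(-1) - (-4)*(-2)]
  = (-4)*(106) - (-1)*(-63) + (-12)*(-11) = -355
x = Dx/D = -71/-71 = 1, y = Dy/D = -213/-71 = 3, z = Dz/D = -355/-71 = 5
Check eq1: (-4)(1) + (-1)(3) + (-1)(5) = -12 = -12 ✓
Check eq2: (3)(1) + (-4)(3) + (3)(5) = 6 = 6 ✓
Check eq3: (-2)(1) + (-1)(3) + (-4)(5) = -25 = -25 ✓

x = 1, y = 3, z = 5


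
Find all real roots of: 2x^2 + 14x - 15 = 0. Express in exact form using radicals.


Using the quadratic formula: x = (-b ± sqrt(b^2 - 4ac)) / (2a)
Here a = 2, b = 14, c = -15
Discriminant = b^2 - 4ac = 14^2 - 4(2)(-15) = 196 + 120 = 316
Since discriminant = 316 > 0, there are two real roots.
x = (-14 ± 2*sqrt(79)) / 4
Simplifying: x = (-7 ± sqrt(79)) / 2
Numerically: x ≈ 0.9441 or x ≈ -7.9441

x = (-7 + sqrt(79)) / 2 or x = (-7 - sqrt(79)) / 2


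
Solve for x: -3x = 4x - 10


Starting with: -3x = 4x - 10
Move all x terms to left: (-3 - 4)x = -10 - 0
Simplify: -7x = -10
Divide both sides by -7: x = 10/7

x = 10/7


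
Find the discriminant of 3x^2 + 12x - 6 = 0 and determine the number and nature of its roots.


For ax^2 + bx + c = 0, discriminant D = b^2 - 4ac
Here a = 3, b = 12, c = -6
D = (12)^2 - 4(3)(-6) = 144 + 72 = 216

D = 216 > 0 but not a perfect square
The equation has 2 distinct real irrational roots.

Discriminant = 216, 2 distinct real irrational roots


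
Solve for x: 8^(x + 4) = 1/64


Express both sides with the same base.
1/64 = 8^(-2)
Since the bases match, equate exponents: x + 4 = -2
So x = -2 - (4) = -6

x = -6


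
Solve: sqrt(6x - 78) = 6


Square both sides: 6x - 78 = 6^2 = 36
6x = 36 + 78 = 114
x = 19
Check: sqrt(6*19 - 78) = sqrt(36) = 6 ✓

x = 19


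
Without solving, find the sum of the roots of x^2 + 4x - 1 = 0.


By Vieta's formulas for ax^2 + bx + c = 0:
  Sum of roots = -b/a
  Product of roots = c/a

Here a = 1, b = 4, c = -1
Sum = -(4)/1 = -4
Product = -1/1 = -1

Sum = -4


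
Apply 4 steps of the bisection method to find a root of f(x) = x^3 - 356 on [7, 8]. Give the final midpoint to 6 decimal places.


f(x) = x^3 - 356
f(7) = -13 < 0
f(8) = 156 > 0

Step 1: midpoint = (7.000000 + 8.000000)/2 = 7.500000
  f(7.500000) = 65.875000
  f(mid) > 0, so root is in [7.000000, 7.500000]

Step 2: midpoint = (7.000000 + 7.500000)/2 = 7.250000
  f(7.250000) = 25.078125
  f(mid) > 0, so root is in [7.000000, 7.250000]

Step 3: midpoint = (7.000000 + 7.250000)/2 = 7.125000
  f(7.125000) = 5.705078
  f(mid) > 0, so root is in [7.000000, 7.125000]

Step 4: midpoint = (7.000000 + 7.125000)/2 = 7.062500
  f(7.062500) = -3.730225
  f(mid) < 0, so root is in [7.062500, 7.125000]

midpoint = 7.062500


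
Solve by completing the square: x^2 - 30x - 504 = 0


Start: x^2 - 30x - 504 = 0
Move constant: x^2 - 30x = 504
Half of -30 is -15, squared is 225
Add 225 to both sides: x^2 - 30x + 225 = 729
(x - 15)^2 = 729
x - 15 = ±27
x = 15 + 27 = 42 or x = 15 - 27 = -12

x = -12, x = 42


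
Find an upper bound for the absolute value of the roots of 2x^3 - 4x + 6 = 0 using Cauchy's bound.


Cauchy's bound: all roots r satisfy |r| <= 1 + max(|a_i/a_n|) for i = 0,...,n-1
where a_n is the leading coefficient.

Coefficients: [2, 0, -4, 6]
Leading coefficient a_n = 2
Ratios |a_i/a_n|: 0, 2, 3
Maximum ratio: 3
Cauchy's bound: |r| <= 1 + 3 = 4

Upper bound = 4


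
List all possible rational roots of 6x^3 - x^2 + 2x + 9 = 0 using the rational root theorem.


Rational root theorem: possible roots are ±p/q where:
  p divides the constant term (9): p ∈ {1, 3, 9}
  q divides the leading coefficient (6): q ∈ {1, 2, 3, 6}

All possible rational roots: -9, -9/2, -3, -3/2, -1, -1/2, -1/3, -1/6, 1/6, 1/3, 1/2, 1, 3/2, 3, 9/2, 9

-9, -9/2, -3, -3/2, -1, -1/2, -1/3, -1/6, 1/6, 1/3, 1/2, 1, 3/2, 3, 9/2, 9


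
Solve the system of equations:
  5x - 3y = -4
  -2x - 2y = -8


Using Cramer's rule:
Determinant D = (5)(-2) - (-2)(-3) = -10 - 6 = -16
Dx = (-4)(-2) - (-8)(-3) = 8 - 24 = -16
Dy = (5)(-8) - (-2)(-4) = -40 - 8 = -48
x = Dx/D = -16/-16 = 1
y = Dy/D = -48/-16 = 3

x = 1, y = 3


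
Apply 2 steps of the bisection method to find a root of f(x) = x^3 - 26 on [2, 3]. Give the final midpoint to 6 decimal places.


f(x) = x^3 - 26
f(2) = -18 < 0
f(3) = 1 > 0

Step 1: midpoint = (2.000000 + 3.000000)/2 = 2.500000
  f(2.500000) = -10.375000
  f(mid) < 0, so root is in [2.500000, 3.000000]

Step 2: midpoint = (2.500000 + 3.000000)/2 = 2.750000
  f(2.750000) = -5.203125
  f(mid) < 0, so root is in [2.750000, 3.000000]

midpoint = 2.750000


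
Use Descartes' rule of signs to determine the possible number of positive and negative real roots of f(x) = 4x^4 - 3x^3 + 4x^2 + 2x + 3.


Descartes' rule of signs:

For positive roots, count sign changes in f(x) = 4x^4 - 3x^3 + 4x^2 + 2x + 3:
Signs of coefficients: +, -, +, +, +
Number of sign changes: 2
Possible positive real roots: 2, 0

For negative roots, examine f(-x) = 4x^4 + 3x^3 + 4x^2 - 2x + 3:
Signs of coefficients: +, +, +, -, +
Number of sign changes: 2
Possible negative real roots: 2, 0

Positive roots: 2 or 0; Negative roots: 2 or 0


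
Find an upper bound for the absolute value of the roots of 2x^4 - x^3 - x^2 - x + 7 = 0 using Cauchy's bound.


Cauchy's bound: all roots r satisfy |r| <= 1 + max(|a_i/a_n|) for i = 0,...,n-1
where a_n is the leading coefficient.

Coefficients: [2, -1, -1, -1, 7]
Leading coefficient a_n = 2
Ratios |a_i/a_n|: 1/2, 1/2, 1/2, 7/2
Maximum ratio: 7/2
Cauchy's bound: |r| <= 1 + 7/2 = 9/2

Upper bound = 9/2


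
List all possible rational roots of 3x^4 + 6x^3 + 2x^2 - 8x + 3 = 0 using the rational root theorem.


Rational root theorem: possible roots are ±p/q where:
  p divides the constant term (3): p ∈ {1, 3}
  q divides the leading coefficient (3): q ∈ {1, 3}

All possible rational roots: -3, -1, -1/3, 1/3, 1, 3

-3, -1, -1/3, 1/3, 1, 3


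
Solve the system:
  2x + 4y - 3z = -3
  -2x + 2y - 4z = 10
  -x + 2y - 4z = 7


Using Cramer's rule. Expand each determinant along the first row.
D  = 2*[2*(-4) - (-4)*2] - 4*[(-2)*(-4) - (-4)*(-1)] + (-3)*[(-2)*2 - 2*(-1)]
  = 2*(0) - 4*(4) + (-3)*(-2) = -10
Dx = (-3)*[2*(-4) - (-4)*2] - 4*[10*(-4) - (-4)*7] + (-3)*[10*2 - 2*7]
  = (-3)*(0) - 4*(-12) + (-3)*(6) = 30
Dy = 2*[10*(-4) - (-4)*7] - (-3)*[(-2)*(-4) - (-4)*(-1)] + (-3)*[(-2)*7 - 10*(-1)]
  = 2*(-12) - (-3)*(4) + (-3)*(-4) = 0
Dz = 2*[2*7 - 10*2] - 4*[(-2)*7 - 10*(-1)] + (-3)*[(-2)*2 - 2*(-1)]
  = 2*(-6) - 4*(-4) + (-3)*(-2) = 10
x = Dx/D = 30/-10 = -3, y = Dy/D = 0/-10 = 0, z = Dz/D = 10/-10 = -1
Check eq1: (2)(-3) + (4)(0) + (-3)(-1) = -3 = -3 ✓
Check eq2: (-2)(-3) + (2)(0) + (-4)(-1) = 10 = 10 ✓
Check eq3: (-1)(-3) + (2)(0) + (-4)(-1) = 7 = 7 ✓

x = -3, y = 0, z = -1


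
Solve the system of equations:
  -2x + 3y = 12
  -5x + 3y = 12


Using Cramer's rule:
Determinant D = (-2)(3) - (-5)(3) = -6 + 15 = 9
Dx = (12)(3) - (12)(3) = 36 - 36 = 0
Dy = (-2)(12) - (-5)(12) = -24 + 60 = 36
x = Dx/D = 0/9 = 0
y = Dy/D = 36/9 = 4

x = 0, y = 4


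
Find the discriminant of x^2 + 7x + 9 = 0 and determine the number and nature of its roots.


For ax^2 + bx + c = 0, discriminant D = b^2 - 4ac
Here a = 1, b = 7, c = 9
D = (7)^2 - 4(1)(9) = 49 - 36 = 13

D = 13 > 0 but not a perfect square
The equation has 2 distinct real irrational roots.

Discriminant = 13, 2 distinct real irrational roots


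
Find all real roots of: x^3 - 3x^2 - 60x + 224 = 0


Let p(x) = x^3 - 3x^2 - 60x + 224. By the rational root theorem (leading coefficient 1), any rational root is an integer divisor of 224: try ±1, ±2, ... in turn.
Test x = 1: value = 162 ≠ 0.
Test x = -1: value = 280 ≠ 0.
Test x = 2: value = 100 ≠ 0.
Test x = -2: value = 324 ≠ 0.
Test x = 4: value = 0 ✓, so (x - 4) is a factor.
Synthetic division by (x - 4): bring down 1; 1(4) - 3 = 1; 1(4) - 60 = -56; (-56)(4) + 224 = 0 → quotient x^2 + x - 56, remainder 0.
Solve the quadratic x^2 + x - 56 = 0: discriminant = 1^2 - 4(1)(-56) = 1 + 224 = 225.
sqrt(225) = 15, so x = (-1 ± 15)/2: x = 7 or x = -8.

x = -8, x = 4, x = 7


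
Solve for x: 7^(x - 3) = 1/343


Express both sides with the same base.
1/343 = 7^(-3)
Since the bases match, equate exponents: x - 3 = -3
So x = -3 - (-3) = 0

x = 0


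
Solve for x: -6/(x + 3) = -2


Multiply both sides by (x + 3): -6 = -2(x + 3)
Distribute: -6 = -2x - 6
-2x = -6 + 6 = 0
x = 0

x = 0


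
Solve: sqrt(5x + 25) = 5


Square both sides: 5x + 25 = 5^2 = 25
5x = 25 - 25 = 0
x = 0
Check: sqrt(5*0 + 25) = sqrt(25) = 5 ✓

x = 0


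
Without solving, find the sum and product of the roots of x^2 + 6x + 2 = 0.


By Vieta's formulas for ax^2 + bx + c = 0:
  Sum of roots = -b/a
  Product of roots = c/a

Here a = 1, b = 6, c = 2
Sum = -(6)/1 = -6
Product = 2/1 = 2

Sum = -6, Product = 2


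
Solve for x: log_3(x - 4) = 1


Convert to exponential form: x - 4 = 3^1 = 3
x = 3 + 4 = 7
Check: log_3(7 - 4) = log_3(3) = log_3(3) = 1 ✓

x = 7


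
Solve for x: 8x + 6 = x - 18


Starting with: 8x + 6 = x - 18
Move all x terms to left: (8 - 1)x = -18 - 6
Simplify: 7x = -24
Divide both sides by 7: x = -24/7

x = -24/7


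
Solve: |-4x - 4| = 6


An absolute value equation |expr| = 6 gives two cases:
Case 1: -4x - 4 = 6
  -4x = 10, so x = -5/2
Case 2: -4x - 4 = -6
  -4x = -2, so x = 1/2

x = -5/2, x = 1/2


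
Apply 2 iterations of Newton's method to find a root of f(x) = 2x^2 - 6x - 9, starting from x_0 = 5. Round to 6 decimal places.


Newton's method: x_(n+1) = x_n - f(x_n)/f'(x_n)
f(x) = 2x^2 - 6x - 9
f'(x) = 4x - 6

Iteration 1:
  f(5.000000) = 11.000000
  f'(5.000000) = 14.000000
  x_1 = 5.000000 - (11.000000)/(14.000000) = 4.214286

Iteration 2:
  f(4.214286) = 1.234694
  f'(4.214286) = 10.857143
  x_2 = 4.214286 - (1.234694)/(10.857143) = 4.100564

x_2 = 4.100564


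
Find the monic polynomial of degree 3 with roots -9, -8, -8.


A monic polynomial with roots -9, -8, -8 is:
p(x) = (x + 9)(x + 8)(x + 8)
After multiplying by (x + 9): x + 9
After multiplying by (x + 8): x^2 + 17x + 72
After multiplying by (x + 8): x^3 + 25x^2 + 208x + 576

x^3 + 25x^2 + 208x + 576


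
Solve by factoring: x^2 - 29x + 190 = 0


We need two numbers that multiply to 190 and add to -29.
Those numbers are -19 and -10 (since (-19) * (-10) = 190 and (-19) + (-10) = -29).
So x^2 - 29x + 190 = (x - 19)(x - 10) = 0
Setting each factor to zero: x = 19 or x = 10

x = 10, x = 19


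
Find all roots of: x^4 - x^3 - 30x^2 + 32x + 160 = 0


Let p(x) = x^4 - x^3 - 30x^2 + 32x + 160. By the rational root theorem (leading coefficient 1), any rational root is an integer divisor of 160: try ±1, ±2, ... in turn.
Test x = 1: value = 162 ≠ 0.
Test x = -1: value = 100 ≠ 0.
Test x = 2: value = 112 ≠ 0.
Test x = -2: value = 0 ✓, so (x + 2) is a factor.
Synthetic division by (x + 2): bring down 1; 1(-2) - 1 = -3; (-3)(-2) - 30 = -24; (-24)(-2) + 32 = 80; 80(-2) + 160 = 0 → quotient x^3 - 3x^2 - 24x + 80, remainder 0.
Continue with the quotient x^3 - 3x^2 - 24x + 80 (candidates must divide 80; re-test x = -2 first in case it repeats).
Test x = -2: value = 108 ≠ 0.
Test x = 4: value = 0 ✓, so (x - 4) is a factor.
Synthetic division by (x - 4): bring down 1; 1(4) - 3 = 1; 1(4) - 24 = -20; (-20)(4) + 80 = 0 → quotient x^2 + x - 20, remainder 0.
Solve the quadratic x^2 + x - 20 = 0: discriminant = 1^2 - 4(1)(-20) = 1 + 80 = 81.
sqrt(81) = 9, so x = (-1 ± 9)/2: x = 4 or x = -5.
Collecting all roots found:

x = -5, x = -2, x = 4 (multiplicity 2)


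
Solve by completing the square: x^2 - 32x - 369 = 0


Start: x^2 - 32x - 369 = 0
Move constant: x^2 - 32x = 369
Half of -32 is -16, squared is 256
Add 256 to both sides: x^2 - 32x + 256 = 625
(x - 16)^2 = 625
x - 16 = ±25
x = 16 + 25 = 41 or x = 16 - 25 = -9

x = -9, x = 41


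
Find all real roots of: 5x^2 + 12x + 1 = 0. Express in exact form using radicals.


Using the quadratic formula: x = (-b ± sqrt(b^2 - 4ac)) / (2a)
Here a = 5, b = 12, c = 1
Discriminant = b^2 - 4ac = 12^2 - 4(5)(1) = 144 - 20 = 124
Since discriminant = 124 > 0, there are two real roots.
x = (-12 ± 2*sqrt(31)) / 10
Simplifying: x = (-6 ± sqrt(31)) / 5
Numerically: x ≈ -0.0864 or x ≈ -2.3136

x = (-6 + sqrt(31)) / 5 or x = (-6 - sqrt(31)) / 5


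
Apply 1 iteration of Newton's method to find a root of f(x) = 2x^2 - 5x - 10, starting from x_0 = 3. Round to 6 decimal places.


Newton's method: x_(n+1) = x_n - f(x_n)/f'(x_n)
f(x) = 2x^2 - 5x - 10
f'(x) = 4x - 5

Iteration 1:
  f(3.000000) = -7.000000
  f'(3.000000) = 7.000000
  x_1 = 3.000000 - (-7.000000)/(7.000000) = 4.000000

x_1 = 4.000000


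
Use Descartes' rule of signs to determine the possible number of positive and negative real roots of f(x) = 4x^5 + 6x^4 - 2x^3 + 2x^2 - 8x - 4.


Descartes' rule of signs:

For positive roots, count sign changes in f(x) = 4x^5 + 6x^4 - 2x^3 + 2x^2 - 8x - 4:
Signs of coefficients: +, +, -, +, -, -
Number of sign changes: 3
Possible positive real roots: 3, 1

For negative roots, examine f(-x) = -4x^5 + 6x^4 + 2x^3 + 2x^2 + 8x - 4:
Signs of coefficients: -, +, +, +, +, -
Number of sign changes: 2
Possible negative real roots: 2, 0

Positive roots: 3 or 1; Negative roots: 2 or 0


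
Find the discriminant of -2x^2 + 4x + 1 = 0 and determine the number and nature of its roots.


For ax^2 + bx + c = 0, discriminant D = b^2 - 4ac
Here a = -2, b = 4, c = 1
D = (4)^2 - 4(-2)(1) = 16 + 8 = 24

D = 24 > 0 but not a perfect square
The equation has 2 distinct real irrational roots.

Discriminant = 24, 2 distinct real irrational roots


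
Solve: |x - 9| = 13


An absolute value equation |expr| = 13 gives two cases:
Case 1: x - 9 = 13
  x = 22, so x = 22
Case 2: x - 9 = -13
  x = -4, so x = -4

x = -4, x = 22


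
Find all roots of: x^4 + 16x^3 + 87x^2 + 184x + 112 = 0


Let p(x) = x^4 + 16x^3 + 87x^2 + 184x + 112. By the rational root theorem (leading coefficient 1), any rational root is an integer divisor of 112: try ±1, ±2, ... in turn.
Test x = 1: value = 400 ≠ 0.
Test x = -1: value = 0 ✓, so (x + 1) is a factor.
Synthetic division by (x + 1): bring down 1; 1(-1) + 16 = 15; 15(-1) + 87 = 72; 72(-1) + 184 = 112; 112(-1) + 112 = 0 → quotient x^3 + 15x^2 + 72x + 112, remainder 0.
Continue with the quotient x^3 + 15x^2 + 72x + 112 (candidates must divide 112; re-test x = -1 first in case it repeats).
Test x = -1: value = 54 ≠ 0.
Test x = 2: value = 324 ≠ 0.
Test x = -2: value = 20 ≠ 0.
Test x = 4: value = 704 ≠ 0.
Test x = -4: value = 0 ✓, so (x + 4) is a factor.
Synthetic division by (x + 4): bring down 1; 1(-4) + 15 = 11; 11(-4) + 72 = 28; 28(-4) + 112 = 0 → quotient x^2 + 11x + 28, remainder 0.
Solve the quadratic x^2 + 11x + 28 = 0: discriminant = 11^2 - 4(1)(28) = 121 - 112 = 9.
sqrt(9) = 3, so x = (-11 ± 3)/2: x = -4 or x = -7.
Collecting all roots found:

x = -7, x = -4 (multiplicity 2), x = -1


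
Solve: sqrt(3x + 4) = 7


Square both sides: 3x + 4 = 7^2 = 49
3x = 49 - 4 = 45
x = 15
Check: sqrt(3*15 + 4) = sqrt(49) = 7 ✓

x = 15


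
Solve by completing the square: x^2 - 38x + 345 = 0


Start: x^2 - 38x + 345 = 0
Move constant: x^2 - 38x = -345
Half of -38 is -19, squared is 361
Add 361 to both sides: x^2 - 38x + 361 = 16
(x - 19)^2 = 16
x - 19 = ±4
x = 19 + 4 = 23 or x = 19 - 4 = 15

x = 15, x = 23


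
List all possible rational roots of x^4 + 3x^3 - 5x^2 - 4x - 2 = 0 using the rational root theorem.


Rational root theorem: possible roots are ±p/q where:
  p divides the constant term (-2): p ∈ {1, 2}
  q divides the leading coefficient (1): q ∈ {1}

All possible rational roots: -2, -1, 1, 2

-2, -1, 1, 2


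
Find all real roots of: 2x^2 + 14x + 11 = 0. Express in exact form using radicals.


Using the quadratic formula: x = (-b ± sqrt(b^2 - 4ac)) / (2a)
Here a = 2, b = 14, c = 11
Discriminant = b^2 - 4ac = 14^2 - 4(2)(11) = 196 - 88 = 108
Since discriminant = 108 > 0, there are two real roots.
x = (-14 ± 6*sqrt(3)) / 4
Simplifying: x = (-7 ± 3*sqrt(3)) / 2
Numerically: x ≈ -0.9019 or x ≈ -6.0981

x = (-7 + 3*sqrt(3)) / 2 or x = (-7 - 3*sqrt(3)) / 2


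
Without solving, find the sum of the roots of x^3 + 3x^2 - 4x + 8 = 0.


By Vieta's formulas for x^3 + bx^2 + cx + d = 0:
  r1 + r2 + r3 = -b/a = -3
  r1*r2 + r1*r3 + r2*r3 = c/a = -4
  r1*r2*r3 = -d/a = -8


Sum = -3


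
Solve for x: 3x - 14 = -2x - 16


Starting with: 3x - 14 = -2x - 16
Move all x terms to left: (3 + 2)x = -16 + 14
Simplify: 5x = -2
Divide both sides by 5: x = -2/5

x = -2/5


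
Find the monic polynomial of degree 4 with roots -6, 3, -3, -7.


A monic polynomial with roots -6, 3, -3, -7 is:
p(x) = (x + 6)(x - 3)(x + 3)(x + 7)
After multiplying by (x + 6): x + 6
After multiplying by (x - 3): x^2 + 3x - 18
After multiplying by (x + 3): x^3 + 6x^2 - 9x - 54
After multiplying by (x + 7): x^4 + 13x^3 + 33x^2 - 117x - 378

x^4 + 13x^3 + 33x^2 - 117x - 378


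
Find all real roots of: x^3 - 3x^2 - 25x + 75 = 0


Let p(x) = x^3 - 3x^2 - 25x + 75. By the rational root theorem (leading coefficient 1), any rational root is an integer divisor of 75: try ±1, ±2, ... in turn.
Test x = 1: value = 48 ≠ 0.
Test x = -1: value = 96 ≠ 0.
Test x = 3: value = 0 ✓, so (x - 3) is a factor.
Synthetic division by (x - 3): bring down 1; 1(3) - 3 = 0; 0(3) - 25 = -25; (-25)(3) + 75 = 0 → quotient x^2 - 25, remainder 0.
Solve the quadratic x^2 - 25 = 0: discriminant = 0^2 - 4(1)(-25) = 0 + 100 = 100.
sqrt(100) = 10, so x = (0 ± 10)/2: x = 5 or x = -5.

x = -5, x = 3, x = 5


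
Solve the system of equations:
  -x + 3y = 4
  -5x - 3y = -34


Using Cramer's rule:
Determinant D = (-1)(-3) - (-5)(3) = 3 + 15 = 18
Dx = (4)(-3) - (-34)(3) = -12 + 102 = 90
Dy = (-1)(-34) - (-5)(4) = 34 + 20 = 54
x = Dx/D = 90/18 = 5
y = Dy/D = 54/18 = 3

x = 5, y = 3


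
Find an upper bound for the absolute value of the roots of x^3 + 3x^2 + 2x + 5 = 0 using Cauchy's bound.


Cauchy's bound: all roots r satisfy |r| <= 1 + max(|a_i/a_n|) for i = 0,...,n-1
where a_n is the leading coefficient.

Coefficients: [1, 3, 2, 5]
Leading coefficient a_n = 1
Ratios |a_i/a_n|: 3, 2, 5
Maximum ratio: 5
Cauchy's bound: |r| <= 1 + 5 = 6

Upper bound = 6


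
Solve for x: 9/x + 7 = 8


Subtract 7 from both sides: 9/x = 1
Multiply both sides by x: 9 = 1 * x
Divide by 1: x = 9

x = 9


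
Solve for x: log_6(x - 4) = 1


Convert to exponential form: x - 4 = 6^1 = 6
x = 6 + 4 = 10
Check: log_6(10 - 4) = log_6(6) = log_6(6) = 1 ✓

x = 10


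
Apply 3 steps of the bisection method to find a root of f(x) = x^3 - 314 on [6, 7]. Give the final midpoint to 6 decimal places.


f(x) = x^3 - 314
f(6) = -98 < 0
f(7) = 29 > 0

Step 1: midpoint = (6.000000 + 7.000000)/2 = 6.500000
  f(6.500000) = -39.375000
  f(mid) < 0, so root is in [6.500000, 7.000000]

Step 2: midpoint = (6.500000 + 7.000000)/2 = 6.750000
  f(6.750000) = -6.453125
  f(mid) < 0, so root is in [6.750000, 7.000000]

Step 3: midpoint = (6.750000 + 7.000000)/2 = 6.875000
  f(6.875000) = 10.951172
  f(mid) > 0, so root is in [6.750000, 6.875000]

midpoint = 6.875000


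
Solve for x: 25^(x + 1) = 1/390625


Express both sides with the same base.
1/390625 = 25^(-4)
Since the bases match, equate exponents: x + 1 = -4
So x = -4 - (1) = -5

x = -5


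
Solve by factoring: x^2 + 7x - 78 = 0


We need two numbers that multiply to -78 and add to 7.
Those numbers are -6 and 13 (since (-6) * 13 = -78 and (-6) + 13 = 7).
So x^2 + 7x - 78 = (x - 6)(x + 13) = 0
Setting each factor to zero: x = 6 or x = -13

x = -13, x = 6


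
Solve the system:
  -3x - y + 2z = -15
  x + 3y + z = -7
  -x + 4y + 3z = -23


Using Cramer's rule. Expand each determinant along the first row.
D  = (-3)*[3*3 - 1*4] - (-1)*[1*3 - 1*(-1)] + 2*[1*4 - 3*(-1)]
  = (-3)*(5) - (-1)*(4) + 2*(7) = 3
Dx = (-15)*[3*3 - 1*4] - (-1)*[(-7)*3 - 1*(-23)] + 2*[(-7)*4 - 3*(-23)]
  = (-15)*(5) - (-1)*(2) + 2*(41) = 9
Dy = (-3)*[(-7)*3 - 1*(-23)] - (-15)*[1*3 - 1*(-1)] + 2*[1*(-23) - (-7)*(-1)]
  = (-3)*(2) - (-15)*(4) + 2*(-30) = -6
Dz = (-3)*[3*(-23) - (-7)*4] - (-1)*[1*(-23) - (-7)*(-1)] + (-15)*[1*4 - 3*(-1)]
  = (-3)*(-41) - (-1)*(-30) + (-15)*(7) = -12
x = Dx/D = 9/3 = 3, y = Dy/D = -6/3 = -2, z = Dz/D = -12/3 = -4
Check eq1: (-3)(3) + (-1)(-2) + (2)(-4) = -15 = -15 ✓
Check eq2: (1)(3) + (3)(-2) + (1)(-4) = -7 = -7 ✓
Check eq3: (-1)(3) + (4)(-2) + (3)(-4) = -23 = -23 ✓

x = 3, y = -2, z = -4


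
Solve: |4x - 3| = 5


An absolute value equation |expr| = 5 gives two cases:
Case 1: 4x - 3 = 5
  4x = 8, so x = 2
Case 2: 4x - 3 = -5
  4x = -2, so x = -1/2

x = -1/2, x = 2


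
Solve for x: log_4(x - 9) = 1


Convert to exponential form: x - 9 = 4^1 = 4
x = 4 + 9 = 13
Check: log_4(13 - 9) = log_4(4) = log_4(4) = 1 ✓

x = 13


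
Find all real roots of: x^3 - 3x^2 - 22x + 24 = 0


Let p(x) = x^3 - 3x^2 - 22x + 24. By the rational root theorem (leading coefficient 1), any rational root is an integer divisor of 24: try ±1, ±2, ... in turn.
Test x = 1: value = 0 ✓, so (x - 1) is a factor.
Synthetic division by (x - 1): bring down 1; 1(1) - 3 = -2; (-2)(1) - 22 = -24; (-24)(1) + 24 = 0 → quotient x^2 - 2x - 24, remainder 0.
Solve the quadratic x^2 - 2x - 24 = 0: discriminant = (-2)^2 - 4(1)(-24) = 4 + 96 = 100.
sqrt(100) = 10, so x = (2 ± 10)/2: x = 6 or x = -4.

x = -4, x = 1, x = 6


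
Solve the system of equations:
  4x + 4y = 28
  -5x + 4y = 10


Using Cramer's rule:
Determinant D = (4)(4) - (-5)(4) = 16 + 20 = 36
Dx = (28)(4) - (10)(4) = 112 - 40 = 72
Dy = (4)(10) - (-5)(28) = 40 + 140 = 180
x = Dx/D = 72/36 = 2
y = Dy/D = 180/36 = 5

x = 2, y = 5


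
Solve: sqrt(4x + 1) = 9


Square both sides: 4x + 1 = 9^2 = 81
4x = 81 - 1 = 80
x = 20
Check: sqrt(4*20 + 1) = sqrt(81) = 9 ✓

x = 20


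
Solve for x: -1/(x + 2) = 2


Multiply both sides by (x + 2): -1 = 2(x + 2)
Distribute: -1 = 2x + 4
2x = -1 - 4 = -5
x = -5/2

x = -5/2


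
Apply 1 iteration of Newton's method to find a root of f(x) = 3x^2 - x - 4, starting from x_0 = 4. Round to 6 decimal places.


Newton's method: x_(n+1) = x_n - f(x_n)/f'(x_n)
f(x) = 3x^2 - x - 4
f'(x) = 6x - 1

Iteration 1:
  f(4.000000) = 40.000000
  f'(4.000000) = 23.000000
  x_1 = 4.000000 - (40.000000)/(23.000000) = 2.260870

x_1 = 2.260870


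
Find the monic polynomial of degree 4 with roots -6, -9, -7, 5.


A monic polynomial with roots -6, -9, -7, 5 is:
p(x) = (x + 6)(x + 9)(x + 7)(x - 5)
After multiplying by (x + 6): x + 6
After multiplying by (x + 9): x^2 + 15x + 54
After multiplying by (x + 7): x^3 + 22x^2 + 159x + 378
After multiplying by (x - 5): x^4 + 17x^3 + 49x^2 - 417x - 1890

x^4 + 17x^3 + 49x^2 - 417x - 1890


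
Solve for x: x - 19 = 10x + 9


Starting with: x - 19 = 10x + 9
Move all x terms to left: (1 - 10)x = 9 + 19
Simplify: -9x = 28
Divide both sides by -9: x = -28/9

x = -28/9
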